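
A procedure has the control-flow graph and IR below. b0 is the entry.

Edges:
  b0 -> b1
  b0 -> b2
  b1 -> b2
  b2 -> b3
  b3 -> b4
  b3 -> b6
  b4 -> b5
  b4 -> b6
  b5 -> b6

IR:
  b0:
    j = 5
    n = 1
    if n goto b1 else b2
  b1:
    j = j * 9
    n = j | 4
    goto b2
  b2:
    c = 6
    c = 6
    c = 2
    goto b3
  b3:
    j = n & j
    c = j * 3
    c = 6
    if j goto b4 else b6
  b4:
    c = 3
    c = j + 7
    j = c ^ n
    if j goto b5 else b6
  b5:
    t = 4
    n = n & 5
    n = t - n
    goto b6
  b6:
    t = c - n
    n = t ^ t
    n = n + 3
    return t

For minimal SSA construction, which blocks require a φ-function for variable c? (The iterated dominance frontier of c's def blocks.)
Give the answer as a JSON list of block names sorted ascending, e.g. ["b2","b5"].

idom tree: b1←b0 b2←b0 b3←b2 b4←b3 b5←b4 b6←b3
Join-block Dom:
  b2: preds {b0,b1}: {b0} ∩ {b0,b1} = {b0}; idom=b0
  b6: preds {b3,b4,b5}: {b0,b2,b3} ∩ {b0,b2,b3,b4} ∩ {b0,b2,b3,b4,b5} = {b0,b2,b3}; idom=b3

DF walk-up:
  b2←b0: walk · to b0
  b2←b1: walk b1 to b0
  b6←b3: walk · to b3
  b6←b4: walk b4 to b3
  b6←b5: walk b5→b4 to b3
  DF(b0)=∅
  DF(b1)={b2}
  DF(b2)=∅
  DF(b3)=∅
  DF(b4)={b6}
  DF(b5)={b6}
  DF(b6)=∅

φ for c: defs {b2,b3,b4}
  DF⁺ = {b6}

Answer: ["b6"]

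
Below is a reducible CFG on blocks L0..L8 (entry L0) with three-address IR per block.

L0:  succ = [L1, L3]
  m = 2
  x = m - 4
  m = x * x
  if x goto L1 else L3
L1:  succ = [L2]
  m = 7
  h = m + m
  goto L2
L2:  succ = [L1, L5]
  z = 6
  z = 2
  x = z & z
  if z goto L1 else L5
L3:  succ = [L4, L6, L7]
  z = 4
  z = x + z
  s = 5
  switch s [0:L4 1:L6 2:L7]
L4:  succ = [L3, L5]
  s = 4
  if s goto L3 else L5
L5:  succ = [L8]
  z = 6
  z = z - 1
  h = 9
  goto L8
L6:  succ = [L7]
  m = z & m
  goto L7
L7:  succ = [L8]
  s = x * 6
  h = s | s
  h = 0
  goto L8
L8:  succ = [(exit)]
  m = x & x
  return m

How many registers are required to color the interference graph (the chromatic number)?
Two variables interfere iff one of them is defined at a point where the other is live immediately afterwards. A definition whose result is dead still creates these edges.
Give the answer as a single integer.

Answer: 4

Derivation:
Per-block:
  L0: {m,x} / ∅
  L1: {h,m} / ∅
  L2: {x,z} / ∅
  L3: {s,z} / {x}
  L4: {s} / ∅
  L5: {h,z} / ∅
  L6: {m} / {m,z}
  L7: {h,s} / {x}
  L8: {m} / {x}

Live sets:
  L0: in=∅ out={m,x}
  L1: in=∅ out=∅
  L2: in=∅ out={x}
  L3: in={m,x} out={m,x,z}
  L4: in={m,x} out={m,x}
  L5: in={x} out={x}
  L6: in={m,x,z} out={x}
  L7: in={x} out={x}
  L8: in={x} out=∅

Conflict graph:
  h↔{x}
  m↔{s,x,z}
  s↔{m,x,z}
  x↔{h,m,s,z}
  z↔{m,s,x}

Colouring:
  lower bound: {m,s,x,z} mutually conflict ⇒ χ ≥ 4
  4-colouring: R0={x}  R1={h,m}  R2={s}  R3={z}
  χ = 4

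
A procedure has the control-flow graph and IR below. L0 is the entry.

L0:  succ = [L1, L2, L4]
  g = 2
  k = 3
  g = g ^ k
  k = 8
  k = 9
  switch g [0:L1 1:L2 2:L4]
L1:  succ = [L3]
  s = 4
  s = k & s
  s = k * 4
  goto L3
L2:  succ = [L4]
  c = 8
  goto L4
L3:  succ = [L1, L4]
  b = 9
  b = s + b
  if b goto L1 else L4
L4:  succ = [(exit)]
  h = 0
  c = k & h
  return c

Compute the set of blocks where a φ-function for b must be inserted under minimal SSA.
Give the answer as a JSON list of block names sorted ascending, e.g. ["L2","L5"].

idom tree: L1←L0 L2←L0 L3←L1 L4←L0
Dom at joins:
  L1: preds {L0,L3}: {L0} ∩ {L0,L1,L3} = {L0}; idom=L0
  L4: preds {L0,L2,L3}: {L0} ∩ {L0,L2} ∩ {L0,L1,L3} = {L0}; idom=L0

Frontier:
  join L1 pred L0: · stop@L0
  join L1 pred L3: L3→L1 stop@L0
  join L4 pred L0: · stop@L0
  join L4 pred L2: L2 stop@L0
  join L4 pred L3: L3→L1 stop@L0
  L0 → ∅
  L1 → {L1,L4}
  L2 → {L4}
  L3 → {L1,L4}
  L4 → ∅

φ for b: defs {L3}
  DF⁺ = {L1,L4}

Answer: ["L1", "L4"]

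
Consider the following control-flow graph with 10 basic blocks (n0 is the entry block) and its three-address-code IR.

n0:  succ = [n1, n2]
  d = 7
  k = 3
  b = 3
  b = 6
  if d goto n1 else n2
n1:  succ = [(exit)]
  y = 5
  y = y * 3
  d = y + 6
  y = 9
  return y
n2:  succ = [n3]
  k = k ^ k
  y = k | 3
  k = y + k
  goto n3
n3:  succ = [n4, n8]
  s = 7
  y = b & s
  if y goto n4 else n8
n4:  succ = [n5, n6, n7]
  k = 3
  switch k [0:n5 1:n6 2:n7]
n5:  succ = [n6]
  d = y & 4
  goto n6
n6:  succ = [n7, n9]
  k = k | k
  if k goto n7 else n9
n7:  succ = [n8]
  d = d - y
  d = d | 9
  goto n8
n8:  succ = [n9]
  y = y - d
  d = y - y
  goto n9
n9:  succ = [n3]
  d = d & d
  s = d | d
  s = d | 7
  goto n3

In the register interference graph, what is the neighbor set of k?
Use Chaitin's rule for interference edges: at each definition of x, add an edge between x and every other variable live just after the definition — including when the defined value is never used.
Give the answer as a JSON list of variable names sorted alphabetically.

Answer: ["b", "d", "y"]

Derivation:
Block summaries:
  n0: def={b,d,k} ue=∅
  n1: def={d,y} ue=∅
  n2: def={k,y} ue={k}
  n3: def={s,y} ue={b}
  n4: def={k} ue=∅
  n5: def={d} ue={y}
  n6: def={k} ue={k}
  n7: def={d} ue={d,y}
  n8: def={d,y} ue={d,y}
  n9: def={d,s} ue={d}

Live sets:
  n0: in=∅ out={b,d,k}
  n1: in=∅ out=∅
  n2: in={b,d,k} out={b,d}
  n3: in={b,d} out={b,d,y}
  n4: in={b,d,y} out={b,d,k,y}
  n5: in={b,k,y} out={b,d,k,y}
  n6: in={b,d,k,y} out={b,d,y}
  n7: in={b,d,y} out={b,d,y}
  n8: in={b,d,y} out={b,d}
  n9: in={b,d} out={b,d}

Conflict graph:
  b↔{d,k,s,y}
  d↔{b,k,s,y}
  k↔{b,d,y}
  s↔{b,d}
  y↔{b,d,k}

N(k) = ["b", "d", "y"]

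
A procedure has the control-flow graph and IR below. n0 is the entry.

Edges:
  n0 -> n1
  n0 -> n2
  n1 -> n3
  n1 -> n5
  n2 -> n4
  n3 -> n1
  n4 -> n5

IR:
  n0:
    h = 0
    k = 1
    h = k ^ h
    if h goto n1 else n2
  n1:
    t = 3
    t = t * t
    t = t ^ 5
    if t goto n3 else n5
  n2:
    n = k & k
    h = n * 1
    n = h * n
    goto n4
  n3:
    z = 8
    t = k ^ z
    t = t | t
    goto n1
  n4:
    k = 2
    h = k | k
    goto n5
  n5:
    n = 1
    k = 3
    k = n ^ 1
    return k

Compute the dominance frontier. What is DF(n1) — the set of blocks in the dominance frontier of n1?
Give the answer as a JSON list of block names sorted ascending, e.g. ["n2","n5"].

Answer: ["n1", "n5"]

Analysis:
idom tree: n1←n0 n2←n0 n3←n1 n4←n2 n5←n0
Dom at joins:
  n1: preds {n0,n3}: {n0} ∩ {n0,n1,n3} = {n0}; idom=n0
  n5: preds {n1,n4}: {n0,n1} ∩ {n0,n2,n4} = {n0}; idom=n0

DF walk-up:
  join n1 pred n0: · stop@n0
  join n1 pred n3: n3→n1 stop@n0
  join n5 pred n1: n1 stop@n0
  join n5 pred n4: n4→n2 stop@n0
  DF(n0)=∅
  DF(n1)={n1,n5}
  DF(n2)={n5}
  DF(n3)={n1}
  DF(n4)={n5}
  DF(n5)=∅

DF(n1) = ["n1", "n5"]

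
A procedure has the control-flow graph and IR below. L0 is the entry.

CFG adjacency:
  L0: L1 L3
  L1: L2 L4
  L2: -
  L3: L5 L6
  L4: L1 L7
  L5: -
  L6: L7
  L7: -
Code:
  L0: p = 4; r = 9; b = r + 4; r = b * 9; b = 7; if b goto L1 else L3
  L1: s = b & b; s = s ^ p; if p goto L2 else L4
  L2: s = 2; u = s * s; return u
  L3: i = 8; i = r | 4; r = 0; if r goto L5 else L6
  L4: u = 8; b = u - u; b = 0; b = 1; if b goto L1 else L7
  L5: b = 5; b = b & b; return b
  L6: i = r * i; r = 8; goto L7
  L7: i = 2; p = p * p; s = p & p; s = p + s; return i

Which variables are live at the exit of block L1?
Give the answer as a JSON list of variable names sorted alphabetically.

def/use:
  L0: {b,p,r} / ∅
  L1: {s} / {b,p}
  L2: {s,u} / ∅
  L3: {i,r} / {r}
  L4: {b,u} / ∅
  L5: {b} / ∅
  L6: {i,r} / {i,r}
  L7: {i,p,s} / {p}

Backward fixpoint:
  L0: in=∅ out={b,p,r}
  L1: in={b,p} out={p}
  L2: in=∅ out=∅
  L3: in={p,r} out={i,p,r}
  L4: in={p} out={b,p}
  L5: in=∅ out=∅
  L6: in={i,p,r} out={p}
  L7: in={p} out=∅

live-out(L1) = ["p"]

Answer: ["p"]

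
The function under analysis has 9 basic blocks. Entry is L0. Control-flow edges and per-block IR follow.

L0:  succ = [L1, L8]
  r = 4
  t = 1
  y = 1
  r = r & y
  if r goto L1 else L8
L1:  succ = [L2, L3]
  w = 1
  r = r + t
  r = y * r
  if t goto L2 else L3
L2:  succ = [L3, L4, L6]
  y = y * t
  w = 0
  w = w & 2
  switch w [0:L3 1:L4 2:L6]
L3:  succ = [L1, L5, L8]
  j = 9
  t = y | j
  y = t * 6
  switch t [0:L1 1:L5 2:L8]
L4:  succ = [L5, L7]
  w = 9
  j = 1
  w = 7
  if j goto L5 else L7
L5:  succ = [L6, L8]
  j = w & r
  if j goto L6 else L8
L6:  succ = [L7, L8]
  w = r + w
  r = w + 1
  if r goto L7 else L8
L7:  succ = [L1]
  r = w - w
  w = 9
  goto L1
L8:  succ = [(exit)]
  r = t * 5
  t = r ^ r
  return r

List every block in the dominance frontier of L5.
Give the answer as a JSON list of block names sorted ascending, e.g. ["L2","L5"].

Answer: ["L6", "L8"]

Derivation:
idom tree: L1←L0 L2←L1 L3←L1 L4←L2 L5←L1 L6←L1 L7←L1 L8←L0
Dom at joins:
  L1: preds {L0,L3,L7}: {L0} ∩ {L0,L1,L3} ∩ {L0,L1,L7} = {L0}; idom=L0
  L3: preds {L1,L2}: {L0,L1} ∩ {L0,L1,L2} = {L0,L1}; idom=L1
  L5: preds {L3,L4}: {L0,L1,L3} ∩ {L0,L1,L2,L4} = {L0,L1}; idom=L1
  L6: preds {L2,L5}: {L0,L1,L2} ∩ {L0,L1,L5} = {L0,L1}; idom=L1
  L7: preds {L4,L6}: {L0,L1,L2,L4} ∩ {L0,L1,L6} = {L0,L1}; idom=L1
  L8: preds {L0,L3,L5,L6}: {L0} ∩ {L0,L1,L3} ∩ {L0,L1,L5} ∩ {L0,L1,L6} = {L0}; idom=L0

Frontier:
  L1←L0: walk · to L0
  L1←L3: walk L3→L1 to L0
  L1←L7: walk L7→L1 to L0
  L3←L1: walk · to L1
  L3←L2: walk L2 to L1
  L5←L3: walk L3 to L1
  L5←L4: walk L4→L2 to L1
  L6←L2: walk L2 to L1
  L6←L5: walk L5 to L1
  L7←L4: walk L4→L2 to L1
  L7←L6: walk L6 to L1
  L8←L0: walk · to L0
  L8←L3: walk L3→L1 to L0
  L8←L5: walk L5→L1 to L0
  L8←L6: walk L6→L1 to L0
  DF(L0)=∅
  DF(L1)={L1,L8}
  DF(L2)={L3,L5,L6,L7}
  DF(L3)={L1,L5,L8}
  DF(L4)={L5,L7}
  DF(L5)={L6,L8}
  DF(L6)={L7,L8}
  DF(L7)={L1}
  DF(L8)=∅

DF(L5) = ["L6", "L8"]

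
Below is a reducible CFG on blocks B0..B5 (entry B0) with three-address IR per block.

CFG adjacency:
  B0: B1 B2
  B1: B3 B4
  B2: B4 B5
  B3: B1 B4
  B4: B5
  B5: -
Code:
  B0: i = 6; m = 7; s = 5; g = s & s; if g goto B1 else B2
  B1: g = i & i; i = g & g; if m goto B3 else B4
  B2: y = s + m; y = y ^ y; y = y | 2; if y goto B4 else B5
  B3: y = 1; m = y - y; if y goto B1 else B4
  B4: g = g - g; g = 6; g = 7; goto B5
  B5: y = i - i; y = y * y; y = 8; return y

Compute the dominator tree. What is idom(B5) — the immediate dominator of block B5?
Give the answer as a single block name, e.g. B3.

idom tree: B1←B0 B2←B0 B3←B1 B4←B0 B5←B0
Join-block Dom:
  B1: preds {B0,B3}: {B0} ∩ {B0,B1,B3} = {B0}; idom=B0
  B4: preds {B1,B2,B3}: {B0,B1} ∩ {B0,B2} ∩ {B0,B1,B3} = {B0}; idom=B0
  B5: preds {B2,B4}: {B0,B2} ∩ {B0,B4} = {B0}; idom=B0

idom(B5) = B0

Answer: B0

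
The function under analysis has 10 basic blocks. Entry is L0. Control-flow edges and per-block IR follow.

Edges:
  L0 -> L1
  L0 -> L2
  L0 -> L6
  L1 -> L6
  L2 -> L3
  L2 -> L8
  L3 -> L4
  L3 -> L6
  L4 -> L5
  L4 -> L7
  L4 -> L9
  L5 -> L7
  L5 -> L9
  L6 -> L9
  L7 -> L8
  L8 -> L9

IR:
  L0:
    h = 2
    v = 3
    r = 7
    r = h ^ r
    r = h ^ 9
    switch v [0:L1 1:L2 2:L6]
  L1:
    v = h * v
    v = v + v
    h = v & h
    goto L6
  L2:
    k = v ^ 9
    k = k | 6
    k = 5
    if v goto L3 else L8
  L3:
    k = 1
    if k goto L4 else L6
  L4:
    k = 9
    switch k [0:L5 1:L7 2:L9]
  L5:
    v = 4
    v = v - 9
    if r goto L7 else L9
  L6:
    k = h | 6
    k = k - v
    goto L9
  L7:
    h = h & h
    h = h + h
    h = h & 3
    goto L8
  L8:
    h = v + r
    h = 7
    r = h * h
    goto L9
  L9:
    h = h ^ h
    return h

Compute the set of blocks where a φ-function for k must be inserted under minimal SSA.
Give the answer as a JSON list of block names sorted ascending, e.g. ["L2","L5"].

Answer: ["L6", "L8", "L9"]

Working:
idom tree: L1←L0 L2←L0 L3←L2 L4←L3 L5←L4 L6←L0 L7←L4 L8←L2 L9←L0
Dom at joins:
  L6: preds {L0,L1,L3}: {L0} ∩ {L0,L1} ∩ {L0,L2,L3} = {L0}; idom=L0
  L7: preds {L4,L5}: {L0,L2,L3,L4} ∩ {L0,L2,L3,L4,L5} = {L0,L2,L3,L4}; idom=L4
  L8: preds {L2,L7}: {L0,L2} ∩ {L0,L2,L3,L4,L7} = {L0,L2}; idom=L2
  L9: preds {L4,L5,L6,L8}: {L0,L2,L3,L4} ∩ {L0,L2,L3,L4,L5} ∩ {L0,L6} ∩ {L0,L2,L8} = {L0}; idom=L0

DF walk-up:
  join L6 pred L0: · stop@L0
  join L6 pred L1: L1 stop@L0
  join L6 pred L3: L3→L2 stop@L0
  join L7 pred L4: · stop@L4
  join L7 pred L5: L5 stop@L4
  join L8 pred L2: · stop@L2
  join L8 pred L7: L7→L4→L3 stop@L2
  join L9 pred L4: L4→L3→L2 stop@L0
  join L9 pred L5: L5→L4→L3→L2 stop@L0
  join L9 pred L6: L6 stop@L0
  join L9 pred L8: L8→L2 stop@L0
  L0 → ∅
  L1 → {L6}
  L2 → {L6,L9}
  L3 → {L6,L8,L9}
  L4 → {L8,L9}
  L5 → {L7,L9}
  L6 → {L9}
  L7 → {L8}
  L8 → {L9}
  L9 → ∅

φ for k: defs {L2,L3,L4,L6}
  DF⁺ = {L6,L8,L9}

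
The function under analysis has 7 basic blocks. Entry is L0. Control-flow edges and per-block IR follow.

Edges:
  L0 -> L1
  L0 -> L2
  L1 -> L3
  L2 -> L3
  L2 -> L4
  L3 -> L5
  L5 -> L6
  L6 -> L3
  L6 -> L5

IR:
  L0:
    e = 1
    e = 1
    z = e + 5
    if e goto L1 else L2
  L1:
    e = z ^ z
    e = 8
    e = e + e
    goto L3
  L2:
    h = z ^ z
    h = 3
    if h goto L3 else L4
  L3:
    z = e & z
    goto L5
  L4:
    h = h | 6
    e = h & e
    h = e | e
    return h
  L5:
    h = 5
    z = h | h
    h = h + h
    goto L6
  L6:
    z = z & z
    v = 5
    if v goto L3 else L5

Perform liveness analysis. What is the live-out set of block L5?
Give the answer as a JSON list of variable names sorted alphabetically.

Answer: ["e", "z"]

Derivation:
def/use:
  L0: def={e,z} ue=∅
  L1: def={e} ue={z}
  L2: def={h} ue={z}
  L3: def={z} ue={e,z}
  L4: def={e,h} ue={e,h}
  L5: def={h,z} ue=∅
  L6: def={v,z} ue={z}

Live sets:
  L0 li=∅ lo={e,z}
  L1 li={z} lo={e,z}
  L2 li={e,z} lo={e,h,z}
  L3 li={e,z} lo={e}
  L4 li={e,h} lo=∅
  L5 li={e} lo={e,z}
  L6 li={e,z} lo={e,z}

live-out(L5) = ["e", "z"]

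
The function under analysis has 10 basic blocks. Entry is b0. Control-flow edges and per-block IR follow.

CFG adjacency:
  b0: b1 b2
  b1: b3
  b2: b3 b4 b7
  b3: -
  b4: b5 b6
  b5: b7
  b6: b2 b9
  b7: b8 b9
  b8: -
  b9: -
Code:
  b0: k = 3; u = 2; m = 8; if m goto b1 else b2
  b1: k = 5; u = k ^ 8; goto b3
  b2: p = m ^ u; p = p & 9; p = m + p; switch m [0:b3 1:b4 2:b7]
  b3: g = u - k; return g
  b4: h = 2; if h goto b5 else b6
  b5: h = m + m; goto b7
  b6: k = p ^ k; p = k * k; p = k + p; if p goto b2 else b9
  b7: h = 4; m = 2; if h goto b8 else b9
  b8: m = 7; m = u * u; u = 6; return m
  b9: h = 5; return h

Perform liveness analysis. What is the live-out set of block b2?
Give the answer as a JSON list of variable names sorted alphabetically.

Answer: ["k", "m", "p", "u"]

Analysis:
def/use:
  b0: {k,m,u} / ∅
  b1: {k,u} / ∅
  b2: {p} / {m,u}
  b3: {g} / {k,u}
  b4: {h} / ∅
  b5: {h} / {m}
  b6: {k,p} / {k,p}
  b7: {h,m} / ∅
  b8: {m,u} / {u}
  b9: {h} / ∅

Live sets:
  b0: in=∅ out={k,m,u}
  b1: in=∅ out={k,u}
  b2: in={k,m,u} out={k,m,p,u}
  b3: in={k,u} out=∅
  b4: in={k,m,p,u} out={k,m,p,u}
  b5: in={m,u} out={u}
  b6: in={k,m,p,u} out={k,m,u}
  b7: in={u} out={u}
  b8: in={u} out=∅
  b9: in=∅ out=∅

live-out(b2) = ["k", "m", "p", "u"]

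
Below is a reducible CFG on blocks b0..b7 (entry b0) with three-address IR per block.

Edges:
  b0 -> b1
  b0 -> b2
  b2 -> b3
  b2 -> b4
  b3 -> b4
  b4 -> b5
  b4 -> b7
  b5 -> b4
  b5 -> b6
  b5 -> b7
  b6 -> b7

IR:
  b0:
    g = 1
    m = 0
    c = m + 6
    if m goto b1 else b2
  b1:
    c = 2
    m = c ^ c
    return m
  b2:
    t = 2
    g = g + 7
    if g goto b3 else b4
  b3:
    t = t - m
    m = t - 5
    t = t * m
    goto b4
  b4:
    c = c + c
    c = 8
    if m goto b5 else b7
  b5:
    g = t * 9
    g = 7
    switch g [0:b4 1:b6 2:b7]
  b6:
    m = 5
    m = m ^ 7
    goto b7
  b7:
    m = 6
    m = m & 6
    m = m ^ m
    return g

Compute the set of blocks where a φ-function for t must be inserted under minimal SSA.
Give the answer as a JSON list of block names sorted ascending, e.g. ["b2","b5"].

Answer: ["b4"]

Analysis:
idom tree: b1←b0 b2←b0 b3←b2 b4←b2 b5←b4 b6←b5 b7←b4
Dom∩ at merges:
  b4: preds {b2,b3,b5}: {b0,b2} ∩ {b0,b2,b3} ∩ {b0,b2,b4,b5} = {b0,b2}; idom=b2
  b7: preds {b4,b5,b6}: {b0,b2,b4} ∩ {b0,b2,b4,b5} ∩ {b0,b2,b4,b5,b6} = {b0,b2,b4}; idom=b4

DF derivation:
  b4←b2: walk · to b2
  b4←b3: walk b3 to b2
  b4←b5: walk b5→b4 to b2
  b7←b4: walk · to b4
  b7←b5: walk b5 to b4
  b7←b6: walk b6→b5 to b4
  DF(b0)=∅
  DF(b1)=∅
  DF(b2)=∅
  DF(b3)={b4}
  DF(b4)={b4}
  DF(b5)={b4,b7}
  DF(b6)={b7}
  DF(b7)=∅

φ for t: defs {b2,b3}
  DF⁺ = {b4}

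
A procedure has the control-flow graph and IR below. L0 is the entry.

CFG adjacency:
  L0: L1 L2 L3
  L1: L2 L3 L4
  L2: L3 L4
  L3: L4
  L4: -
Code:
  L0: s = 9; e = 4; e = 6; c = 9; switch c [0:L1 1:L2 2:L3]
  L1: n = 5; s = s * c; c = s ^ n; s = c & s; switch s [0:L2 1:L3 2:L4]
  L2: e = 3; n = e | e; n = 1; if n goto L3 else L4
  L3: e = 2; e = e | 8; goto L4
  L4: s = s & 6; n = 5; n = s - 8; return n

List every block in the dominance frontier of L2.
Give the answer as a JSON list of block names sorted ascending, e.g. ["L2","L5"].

idom tree: L1←L0 L2←L0 L3←L0 L4←L0
Dom at joins:
  L2: preds {L0,L1}: {L0} ∩ {L0,L1} = {L0}; idom=L0
  L3: preds {L0,L1,L2}: {L0} ∩ {L0,L1} ∩ {L0,L2} = {L0}; idom=L0
  L4: preds {L1,L2,L3}: {L0,L1} ∩ {L0,L2} ∩ {L0,L3} = {L0}; idom=L0

DF walk-up:
  L2←L0: walk · to L0
  L2←L1: walk L1 to L0
  L3←L0: walk · to L0
  L3←L1: walk L1 to L0
  L3←L2: walk L2 to L0
  L4←L1: walk L1 to L0
  L4←L2: walk L2 to L0
  L4←L3: walk L3 to L0
  L0 → ∅
  L1 → {L2,L3,L4}
  L2 → {L3,L4}
  L3 → {L4}
  L4 → ∅

DF(L2) = ["L3", "L4"]

Answer: ["L3", "L4"]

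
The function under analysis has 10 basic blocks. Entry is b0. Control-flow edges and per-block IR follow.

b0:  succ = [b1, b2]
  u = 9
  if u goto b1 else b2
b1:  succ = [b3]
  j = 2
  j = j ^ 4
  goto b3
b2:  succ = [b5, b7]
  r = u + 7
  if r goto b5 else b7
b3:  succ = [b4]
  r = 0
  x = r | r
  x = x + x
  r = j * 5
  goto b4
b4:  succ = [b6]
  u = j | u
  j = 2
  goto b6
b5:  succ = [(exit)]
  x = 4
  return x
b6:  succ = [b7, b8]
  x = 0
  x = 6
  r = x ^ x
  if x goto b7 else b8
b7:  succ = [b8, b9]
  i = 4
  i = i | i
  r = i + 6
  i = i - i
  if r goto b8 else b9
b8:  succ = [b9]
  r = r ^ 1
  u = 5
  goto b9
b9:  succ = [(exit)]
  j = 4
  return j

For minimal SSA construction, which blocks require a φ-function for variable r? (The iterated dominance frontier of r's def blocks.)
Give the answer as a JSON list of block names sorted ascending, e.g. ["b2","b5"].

Answer: ["b7", "b8", "b9"]

Derivation:
idom tree: b1←b0 b2←b0 b3←b1 b4←b3 b5←b2 b6←b4 b7←b0 b8←b0 b9←b0
Dom∩ at merges:
  b7: preds {b2,b6}: {b0,b2} ∩ {b0,b1,b3,b4,b6} = {b0}; idom=b0
  b8: preds {b6,b7}: {b0,b1,b3,b4,b6} ∩ {b0,b7} = {b0}; idom=b0
  b9: preds {b7,b8}: {b0,b7} ∩ {b0,b8} = {b0}; idom=b0

Frontier:
  b7←b2: walk b2 to b0
  b7←b6: walk b6→b4→b3→b1 to b0
  b8←b6: walk b6→b4→b3→b1 to b0
  b8←b7: walk b7 to b0
  b9←b7: walk b7 to b0
  b9←b8: walk b8 to b0
  DF(b0)=∅
  DF(b1)={b7,b8}
  DF(b2)={b7}
  DF(b3)={b7,b8}
  DF(b4)={b7,b8}
  DF(b5)=∅
  DF(b6)={b7,b8}
  DF(b7)={b8,b9}
  DF(b8)={b9}
  DF(b9)=∅

φ for r: defs {b2,b3,b6,b7,b8}
  DF⁺ = {b7,b8,b9}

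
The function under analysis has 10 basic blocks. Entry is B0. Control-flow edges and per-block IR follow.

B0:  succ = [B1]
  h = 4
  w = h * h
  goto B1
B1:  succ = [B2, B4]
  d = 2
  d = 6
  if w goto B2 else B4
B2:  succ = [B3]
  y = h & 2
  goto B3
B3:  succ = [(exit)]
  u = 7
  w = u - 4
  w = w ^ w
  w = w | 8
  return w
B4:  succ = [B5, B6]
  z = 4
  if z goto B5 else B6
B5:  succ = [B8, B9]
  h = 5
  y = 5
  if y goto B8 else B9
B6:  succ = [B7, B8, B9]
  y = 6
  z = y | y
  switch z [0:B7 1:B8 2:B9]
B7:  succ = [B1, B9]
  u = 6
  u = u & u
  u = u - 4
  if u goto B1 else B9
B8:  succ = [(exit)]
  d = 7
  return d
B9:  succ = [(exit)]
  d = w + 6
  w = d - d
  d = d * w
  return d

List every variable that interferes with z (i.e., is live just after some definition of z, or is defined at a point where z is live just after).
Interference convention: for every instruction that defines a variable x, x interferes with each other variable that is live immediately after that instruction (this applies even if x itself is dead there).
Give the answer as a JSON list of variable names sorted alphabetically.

Answer: ["h", "w"]

Working:
Block summaries:
  B0: def={h,w} ue=∅
  B1: def={d} ue={w}
  B2: def={y} ue={h}
  B3: def={u,w} ue=∅
  B4: def={z} ue=∅
  B5: def={h,y} ue=∅
  B6: def={y,z} ue=∅
  B7: def={u} ue=∅
  B8: def={d} ue=∅
  B9: def={d,w} ue={w}

Liveness:
  live B0: ∅→{h,w}
  live B1: {h,w}→{h,w}
  live B2: {h}→∅
  live B3: ∅→∅
  live B4: {h,w}→{h,w}
  live B5: {w}→{w}
  live B6: {h,w}→{h,w}
  live B7: {h,w}→{h,w}
  live B8: ∅→∅
  live B9: {w}→∅

Conflict graph:
  d↔{h,w}
  h↔{d,u,w,y,z}
  u↔{h,w}
  w↔{d,h,u,y,z}
  y↔{h,w}
  z↔{h,w}

N(z) = ["h", "w"]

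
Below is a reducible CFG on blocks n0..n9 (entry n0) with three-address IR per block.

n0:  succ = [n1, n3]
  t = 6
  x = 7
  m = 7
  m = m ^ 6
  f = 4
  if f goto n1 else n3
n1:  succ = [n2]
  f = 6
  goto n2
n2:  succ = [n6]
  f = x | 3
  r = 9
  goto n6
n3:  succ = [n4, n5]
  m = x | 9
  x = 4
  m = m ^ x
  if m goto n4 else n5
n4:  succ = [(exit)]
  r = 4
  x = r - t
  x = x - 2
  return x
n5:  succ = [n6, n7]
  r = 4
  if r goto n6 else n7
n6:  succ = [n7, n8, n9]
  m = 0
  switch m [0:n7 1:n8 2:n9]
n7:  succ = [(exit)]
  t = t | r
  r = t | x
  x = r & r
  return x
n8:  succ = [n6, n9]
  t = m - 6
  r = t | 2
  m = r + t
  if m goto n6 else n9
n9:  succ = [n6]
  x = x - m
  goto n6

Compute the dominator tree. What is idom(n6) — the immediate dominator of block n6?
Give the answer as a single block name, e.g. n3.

Answer: n0

Working:
idom tree: n1←n0 n2←n1 n3←n0 n4←n3 n5←n3 n6←n0 n7←n0 n8←n6 n9←n6
Dom∩ at merges:
  n6: preds {n2,n5,n8,n9}: {n0,n1,n2} ∩ {n0,n3,n5} ∩ {n0,n6,n8} ∩ {n0,n6,n9} = {n0}; idom=n0
  n7: preds {n5,n6}: {n0,n3,n5} ∩ {n0,n6} = {n0}; idom=n0
  n9: preds {n6,n8}: {n0,n6} ∩ {n0,n6,n8} = {n0,n6}; idom=n6

idom(n6) = n0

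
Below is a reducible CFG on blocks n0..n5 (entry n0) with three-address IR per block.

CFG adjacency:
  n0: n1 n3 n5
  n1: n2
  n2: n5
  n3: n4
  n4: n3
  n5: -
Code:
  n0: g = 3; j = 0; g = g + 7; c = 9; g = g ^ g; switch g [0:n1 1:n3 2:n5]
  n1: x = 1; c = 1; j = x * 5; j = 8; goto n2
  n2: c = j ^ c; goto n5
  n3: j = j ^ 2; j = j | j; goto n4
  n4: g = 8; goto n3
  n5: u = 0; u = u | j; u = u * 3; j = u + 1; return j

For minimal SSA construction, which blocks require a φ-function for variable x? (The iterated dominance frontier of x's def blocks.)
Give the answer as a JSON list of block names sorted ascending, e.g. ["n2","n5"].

Answer: ["n5"]

Working:
idom tree: n1←n0 n2←n1 n3←n0 n4←n3 n5←n0
Dom∩ at merges:
  n3: preds {n0,n4}: {n0} ∩ {n0,n3,n4} = {n0}; idom=n0
  n5: preds {n0,n2}: {n0} ∩ {n0,n1,n2} = {n0}; idom=n0

DF walk-up:
  join n3 pred n0: · stop@n0
  join n3 pred n4: n4→n3 stop@n0
  join n5 pred n0: · stop@n0
  join n5 pred n2: n2→n1 stop@n0
  DF(n0)=∅
  DF(n1)={n5}
  DF(n2)={n5}
  DF(n3)={n3}
  DF(n4)={n3}
  DF(n5)=∅

φ for x: defs {n1}
  DF⁺ = {n5}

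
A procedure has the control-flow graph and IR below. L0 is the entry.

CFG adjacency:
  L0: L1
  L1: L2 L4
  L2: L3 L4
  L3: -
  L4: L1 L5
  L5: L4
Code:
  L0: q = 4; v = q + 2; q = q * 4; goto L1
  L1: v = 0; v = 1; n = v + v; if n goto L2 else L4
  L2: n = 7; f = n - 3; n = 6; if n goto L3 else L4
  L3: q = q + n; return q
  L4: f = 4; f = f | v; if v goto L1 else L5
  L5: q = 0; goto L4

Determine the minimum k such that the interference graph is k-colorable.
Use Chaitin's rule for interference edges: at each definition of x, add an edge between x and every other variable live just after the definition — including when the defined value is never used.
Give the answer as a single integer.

Block summaries:
  L0: def={q,v} ue=∅
  L1: def={n,v} ue=∅
  L2: def={f,n} ue=∅
  L3: def={q} ue={n,q}
  L4: def={f} ue={v}
  L5: def={q} ue=∅

Backward fixpoint:
  live L0: ∅→{q}
  live L1: {q}→{q,v}
  live L2: {q,v}→{n,q,v}
  live L3: {n,q}→∅
  live L4: {q,v}→{q,v}
  live L5: {v}→{q,v}

Interference:
  f — {q,v}
  n — {q,v}
  q — {f,n,v}
  v — {f,n,q}

Chromatic number:
  lower bound: {f,q,v} mutually conflict ⇒ χ ≥ 3
  3-colouring: c0={q}  c1={v}  c2={f,n}
  χ = 3

Answer: 3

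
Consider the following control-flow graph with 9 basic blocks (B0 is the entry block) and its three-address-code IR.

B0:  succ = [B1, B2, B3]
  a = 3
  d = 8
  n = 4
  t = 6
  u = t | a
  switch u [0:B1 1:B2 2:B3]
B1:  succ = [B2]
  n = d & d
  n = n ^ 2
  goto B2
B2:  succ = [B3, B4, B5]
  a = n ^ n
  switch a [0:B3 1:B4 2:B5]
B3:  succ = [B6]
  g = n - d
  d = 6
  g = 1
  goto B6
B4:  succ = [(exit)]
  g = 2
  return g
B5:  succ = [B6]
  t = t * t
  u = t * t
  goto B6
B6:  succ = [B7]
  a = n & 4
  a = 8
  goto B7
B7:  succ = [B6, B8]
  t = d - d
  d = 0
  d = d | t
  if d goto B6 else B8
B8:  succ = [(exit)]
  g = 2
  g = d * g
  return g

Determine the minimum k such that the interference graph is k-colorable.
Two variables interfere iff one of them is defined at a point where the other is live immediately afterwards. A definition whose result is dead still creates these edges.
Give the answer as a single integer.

Block summaries:
  B0: def={a,d,n,t,u} ue=∅
  B1: def={n} ue={d}
  B2: def={a} ue={n}
  B3: def={d,g} ue={d,n}
  B4: def={g} ue=∅
  B5: def={t,u} ue={t}
  B6: def={a} ue={n}
  B7: def={d,t} ue={d}
  B8: def={g} ue={d}

Live sets:
  B0 li=∅ lo={d,n,t}
  B1 li={d,t} lo={d,n,t}
  B2 li={d,n,t} lo={d,n,t}
  B3 li={d,n} lo={d,n}
  B4 li=∅ lo=∅
  B5 li={d,n,t} lo={d,n}
  B6 li={d,n} lo={d,n}
  B7 li={d,n} lo={d,n}
  B8 li={d} lo=∅

Interfere edges:
  a — {d,n,t}
  d — {a,g,n,t,u}
  g — {d,n}
  n — {a,d,g,t,u}
  t — {a,d,n,u}
  u — {d,n,t}

Chromatic number:
  lower bound: {a,d,n,t} mutually conflict ⇒ χ ≥ 4
  assign a→r3 d→r0 g→r2 n→r1 t→r2 u→r3 — no edge inside a register ⇒ χ ≤ 4
  χ = 4

Answer: 4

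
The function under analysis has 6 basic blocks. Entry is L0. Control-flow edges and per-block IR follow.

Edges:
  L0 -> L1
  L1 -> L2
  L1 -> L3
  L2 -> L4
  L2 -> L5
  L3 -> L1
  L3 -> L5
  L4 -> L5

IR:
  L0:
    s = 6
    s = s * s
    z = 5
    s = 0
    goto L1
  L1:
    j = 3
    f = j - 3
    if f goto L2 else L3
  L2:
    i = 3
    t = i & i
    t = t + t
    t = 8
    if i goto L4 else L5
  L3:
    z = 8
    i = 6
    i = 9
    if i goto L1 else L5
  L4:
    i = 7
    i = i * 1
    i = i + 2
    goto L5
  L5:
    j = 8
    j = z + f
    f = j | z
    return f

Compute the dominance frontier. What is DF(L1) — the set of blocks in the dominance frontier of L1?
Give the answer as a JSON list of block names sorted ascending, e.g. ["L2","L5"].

Answer: ["L1"]

Derivation:
idom tree: L1←L0 L2←L1 L3←L1 L4←L2 L5←L1
Dom∩ at merges:
  L1: preds {L0,L3}: {L0} ∩ {L0,L1,L3} = {L0}; idom=L0
  L5: preds {L2,L3,L4}: {L0,L1,L2} ∩ {L0,L1,L3} ∩ {L0,L1,L2,L4} = {L0,L1}; idom=L1

DF derivation:
  join L1 pred L0: · stop@L0
  join L1 pred L3: L3→L1 stop@L0
  join L5 pred L2: L2 stop@L1
  join L5 pred L3: L3 stop@L1
  join L5 pred L4: L4→L2 stop@L1
  L0 → ∅
  L1 → {L1}
  L2 → {L5}
  L3 → {L1,L5}
  L4 → {L5}
  L5 → ∅

DF(L1) = ["L1"]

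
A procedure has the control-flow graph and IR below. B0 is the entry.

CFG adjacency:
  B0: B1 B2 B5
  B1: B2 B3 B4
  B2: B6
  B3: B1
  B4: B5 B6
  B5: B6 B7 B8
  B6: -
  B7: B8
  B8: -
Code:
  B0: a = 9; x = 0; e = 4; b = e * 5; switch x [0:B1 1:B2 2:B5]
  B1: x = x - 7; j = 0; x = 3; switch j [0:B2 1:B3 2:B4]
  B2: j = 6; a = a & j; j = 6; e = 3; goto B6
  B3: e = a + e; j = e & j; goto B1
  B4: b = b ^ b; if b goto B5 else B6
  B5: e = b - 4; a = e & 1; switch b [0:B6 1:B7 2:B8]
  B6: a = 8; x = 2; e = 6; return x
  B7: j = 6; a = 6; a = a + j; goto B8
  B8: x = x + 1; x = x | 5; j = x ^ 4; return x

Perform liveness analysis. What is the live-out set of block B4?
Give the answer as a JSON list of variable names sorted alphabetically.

def/use:
  B0: def={a,b,e,x} ue=∅
  B1: def={j,x} ue={x}
  B2: def={a,e,j} ue={a}
  B3: def={e,j} ue={a,e,j}
  B4: def={b} ue={b}
  B5: def={a,e} ue={b}
  B6: def={a,e,x} ue=∅
  B7: def={a,j} ue=∅
  B8: def={j,x} ue={x}

Live sets:
  B0: in=∅ out={a,b,e,x}
  B1: in={a,b,e,x} out={a,b,e,j,x}
  B2: in={a} out=∅
  B3: in={a,b,e,j,x} out={a,b,e,x}
  B4: in={b,x} out={b,x}
  B5: in={b,x} out={x}
  B6: in=∅ out=∅
  B7: in={x} out={x}
  B8: in={x} out=∅

live-out(B4) = ["b", "x"]

Answer: ["b", "x"]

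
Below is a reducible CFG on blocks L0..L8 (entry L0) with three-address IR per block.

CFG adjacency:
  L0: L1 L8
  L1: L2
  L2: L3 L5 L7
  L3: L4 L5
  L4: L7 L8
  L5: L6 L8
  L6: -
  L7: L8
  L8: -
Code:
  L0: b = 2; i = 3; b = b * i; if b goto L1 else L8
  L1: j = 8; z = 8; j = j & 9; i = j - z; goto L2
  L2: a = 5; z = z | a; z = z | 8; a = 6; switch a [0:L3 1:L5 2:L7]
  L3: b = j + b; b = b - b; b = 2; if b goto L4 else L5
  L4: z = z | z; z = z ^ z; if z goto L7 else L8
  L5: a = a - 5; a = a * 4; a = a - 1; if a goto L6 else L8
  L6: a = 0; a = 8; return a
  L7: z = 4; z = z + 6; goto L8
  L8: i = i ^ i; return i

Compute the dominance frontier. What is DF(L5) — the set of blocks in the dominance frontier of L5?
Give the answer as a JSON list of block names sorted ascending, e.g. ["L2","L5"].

idom tree: L1←L0 L2←L1 L3←L2 L4←L3 L5←L2 L6←L5 L7←L2 L8←L0
Dom∩ at merges:
  L5: preds {L2,L3}: {L0,L1,L2} ∩ {L0,L1,L2,L3} = {L0,L1,L2}; idom=L2
  L7: preds {L2,L4}: {L0,L1,L2} ∩ {L0,L1,L2,L3,L4} = {L0,L1,L2}; idom=L2
  L8: preds {L0,L4,L5,L7}: {L0} ∩ {L0,L1,L2,L3,L4} ∩ {L0,L1,L2,L5} ∩ {L0,L1,L2,L7} = {L0}; idom=L0

DF derivation:
  join L5 pred L2: · stop@L2
  join L5 pred L3: L3 stop@L2
  join L7 pred L2: · stop@L2
  join L7 pred L4: L4→L3 stop@L2
  join L8 pred L0: · stop@L0
  join L8 pred L4: L4→L3→L2→L1 stop@L0
  join L8 pred L5: L5→L2→L1 stop@L0
  join L8 pred L7: L7→L2→L1 stop@L0
  DF(L0)=∅
  DF(L1)={L8}
  DF(L2)={L8}
  DF(L3)={L5,L7,L8}
  DF(L4)={L7,L8}
  DF(L5)={L8}
  DF(L6)=∅
  DF(L7)={L8}
  DF(L8)=∅

DF(L5) = ["L8"]

Answer: ["L8"]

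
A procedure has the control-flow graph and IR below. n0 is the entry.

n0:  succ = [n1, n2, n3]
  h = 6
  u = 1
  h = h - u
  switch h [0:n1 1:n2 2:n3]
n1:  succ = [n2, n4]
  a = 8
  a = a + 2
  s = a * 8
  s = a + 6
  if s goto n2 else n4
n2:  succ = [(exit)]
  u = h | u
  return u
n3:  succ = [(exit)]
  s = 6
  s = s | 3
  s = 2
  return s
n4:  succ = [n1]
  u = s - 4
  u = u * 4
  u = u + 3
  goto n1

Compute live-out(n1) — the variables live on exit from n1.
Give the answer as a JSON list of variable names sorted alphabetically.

Per-block:
  n0: {h,u} / ∅
  n1: {a,s} / ∅
  n2: {u} / {h,u}
  n3: {s} / ∅
  n4: {u} / {s}

Liveness:
  n0 li=∅ lo={h,u}
  n1 li={h,u} lo={h,s,u}
  n2 li={h,u} lo=∅
  n3 li=∅ lo=∅
  n4 li={h,s} lo={h,u}

live-out(n1) = ["h", "s", "u"]

Answer: ["h", "s", "u"]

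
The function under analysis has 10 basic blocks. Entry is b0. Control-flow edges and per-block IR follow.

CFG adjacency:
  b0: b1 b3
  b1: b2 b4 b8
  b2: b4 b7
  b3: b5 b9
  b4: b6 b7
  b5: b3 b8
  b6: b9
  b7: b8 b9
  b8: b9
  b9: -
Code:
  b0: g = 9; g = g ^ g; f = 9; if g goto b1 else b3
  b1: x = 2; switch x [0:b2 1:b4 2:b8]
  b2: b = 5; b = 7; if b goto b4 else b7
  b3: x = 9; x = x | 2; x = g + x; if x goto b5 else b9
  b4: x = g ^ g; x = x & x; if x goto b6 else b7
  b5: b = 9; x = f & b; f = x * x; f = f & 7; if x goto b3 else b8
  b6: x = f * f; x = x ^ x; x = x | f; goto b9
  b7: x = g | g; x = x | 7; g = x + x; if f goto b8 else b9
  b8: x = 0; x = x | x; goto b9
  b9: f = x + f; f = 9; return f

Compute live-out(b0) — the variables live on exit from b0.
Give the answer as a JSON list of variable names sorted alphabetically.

Per-block:
  b0: def={f,g} ue=∅
  b1: def={x} ue=∅
  b2: def={b} ue=∅
  b3: def={x} ue={g}
  b4: def={x} ue={g}
  b5: def={b,f,x} ue={f}
  b6: def={x} ue={f}
  b7: def={g,x} ue={f,g}
  b8: def={x} ue=∅
  b9: def={f} ue={f,x}

Liveness:
  b0: in=∅ out={f,g}
  b1: in={f,g} out={f,g}
  b2: in={f,g} out={f,g}
  b3: in={f,g} out={f,g,x}
  b4: in={f,g} out={f,g}
  b5: in={f,g} out={f,g}
  b6: in={f} out={f,x}
  b7: in={f,g} out={f,x}
  b8: in={f} out={f,x}
  b9: in={f,x} out=∅

live-out(b0) = ["f", "g"]

Answer: ["f", "g"]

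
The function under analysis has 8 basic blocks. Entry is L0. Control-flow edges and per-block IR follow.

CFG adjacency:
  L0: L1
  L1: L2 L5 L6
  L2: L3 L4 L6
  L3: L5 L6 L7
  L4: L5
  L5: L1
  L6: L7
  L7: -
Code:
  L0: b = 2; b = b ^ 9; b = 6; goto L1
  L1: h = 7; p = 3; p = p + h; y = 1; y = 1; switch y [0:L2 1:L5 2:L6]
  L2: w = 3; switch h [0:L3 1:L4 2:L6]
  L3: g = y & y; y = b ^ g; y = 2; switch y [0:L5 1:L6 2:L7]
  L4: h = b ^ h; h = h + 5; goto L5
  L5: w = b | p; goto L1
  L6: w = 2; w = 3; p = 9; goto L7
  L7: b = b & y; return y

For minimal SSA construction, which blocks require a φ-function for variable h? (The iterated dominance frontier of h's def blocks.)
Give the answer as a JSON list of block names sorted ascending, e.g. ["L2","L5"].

idom tree: L1←L0 L2←L1 L3←L2 L4←L2 L5←L1 L6←L1 L7←L1
Join-block Dom:
  L1: preds {L0,L5}: {L0} ∩ {L0,L1,L5} = {L0}; idom=L0
  L5: preds {L1,L3,L4}: {L0,L1} ∩ {L0,L1,L2,L3} ∩ {L0,L1,L2,L4} = {L0,L1}; idom=L1
  L6: preds {L1,L2,L3}: {L0,L1} ∩ {L0,L1,L2} ∩ {L0,L1,L2,L3} = {L0,L1}; idom=L1
  L7: preds {L3,L6}: {L0,L1,L2,L3} ∩ {L0,L1,L6} = {L0,L1}; idom=L1

Frontier:
  L1←L0: walk · to L0
  L1←L5: walk L5→L1 to L0
  L5←L1: walk · to L1
  L5←L3: walk L3→L2 to L1
  L5←L4: walk L4→L2 to L1
  L6←L1: walk · to L1
  L6←L2: walk L2 to L1
  L6←L3: walk L3→L2 to L1
  L7←L3: walk L3→L2 to L1
  L7←L6: walk L6 to L1
  L0 → ∅
  L1 → {L1}
  L2 → {L5,L6,L7}
  L3 → {L5,L6,L7}
  L4 → {L5}
  L5 → {L1}
  L6 → {L7}
  L7 → ∅

φ for h: defs {L1,L4}
  DF⁺ = {L1,L5}

Answer: ["L1", "L5"]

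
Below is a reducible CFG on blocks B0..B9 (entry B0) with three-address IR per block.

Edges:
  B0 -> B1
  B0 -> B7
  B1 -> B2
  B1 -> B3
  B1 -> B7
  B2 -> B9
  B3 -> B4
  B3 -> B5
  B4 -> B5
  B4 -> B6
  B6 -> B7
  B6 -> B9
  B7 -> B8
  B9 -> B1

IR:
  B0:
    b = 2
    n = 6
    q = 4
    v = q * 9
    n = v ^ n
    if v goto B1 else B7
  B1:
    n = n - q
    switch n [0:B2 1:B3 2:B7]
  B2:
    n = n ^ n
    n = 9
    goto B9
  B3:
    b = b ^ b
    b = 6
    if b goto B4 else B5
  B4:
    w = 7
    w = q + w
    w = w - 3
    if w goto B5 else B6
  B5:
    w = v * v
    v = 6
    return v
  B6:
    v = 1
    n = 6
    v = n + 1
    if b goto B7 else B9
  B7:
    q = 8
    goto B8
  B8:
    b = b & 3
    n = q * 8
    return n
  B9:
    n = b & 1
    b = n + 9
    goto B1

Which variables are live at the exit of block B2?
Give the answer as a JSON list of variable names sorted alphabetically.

Block summaries:
  B0: {b,n,q,v} / ∅
  B1: {n} / {n,q}
  B2: {n} / {n}
  B3: {b} / {b}
  B4: {w} / {q}
  B5: {v,w} / {v}
  B6: {n,v} / {b}
  B7: {q} / ∅
  B8: {b,n} / {b,q}
  B9: {b,n} / {b}

Backward fixpoint:
  live B0: ∅→{b,n,q,v}
  live B1: {b,n,q,v}→{b,n,q,v}
  live B2: {b,n,q,v}→{b,q,v}
  live B3: {b,q,v}→{b,q,v}
  live B4: {b,q,v}→{b,q,v}
  live B5: {v}→∅
  live B6: {b,q}→{b,q,v}
  live B7: {b}→{b,q}
  live B8: {b,q}→∅
  live B9: {b,q,v}→{b,n,q,v}

live-out(B2) = ["b", "q", "v"]

Answer: ["b", "q", "v"]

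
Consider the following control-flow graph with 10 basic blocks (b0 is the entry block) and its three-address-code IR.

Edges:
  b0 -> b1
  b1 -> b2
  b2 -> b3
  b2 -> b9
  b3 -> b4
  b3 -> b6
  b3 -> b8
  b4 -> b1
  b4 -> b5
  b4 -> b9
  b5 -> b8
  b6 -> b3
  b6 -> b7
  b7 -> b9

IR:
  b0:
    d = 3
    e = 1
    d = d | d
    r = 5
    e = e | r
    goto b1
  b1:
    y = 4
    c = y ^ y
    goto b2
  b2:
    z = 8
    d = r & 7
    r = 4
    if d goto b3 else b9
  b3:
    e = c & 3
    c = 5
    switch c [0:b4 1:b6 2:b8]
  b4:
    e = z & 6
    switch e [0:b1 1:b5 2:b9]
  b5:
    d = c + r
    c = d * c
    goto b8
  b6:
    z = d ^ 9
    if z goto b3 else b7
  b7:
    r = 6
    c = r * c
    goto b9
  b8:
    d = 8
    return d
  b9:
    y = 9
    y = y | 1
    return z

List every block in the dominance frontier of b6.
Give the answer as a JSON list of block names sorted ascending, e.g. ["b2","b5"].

Answer: ["b3", "b9"]

Working:
idom tree: b1←b0 b2←b1 b3←b2 b4←b3 b5←b4 b6←b3 b7←b6 b8←b3 b9←b2
Dom∩ at merges:
  b1: preds {b0,b4}: {b0} ∩ {b0,b1,b2,b3,b4} = {b0}; idom=b0
  b3: preds {b2,b6}: {b0,b1,b2} ∩ {b0,b1,b2,b3,b6} = {b0,b1,b2}; idom=b2
  b8: preds {b3,b5}: {b0,b1,b2,b3} ∩ {b0,b1,b2,b3,b4,b5} = {b0,b1,b2,b3}; idom=b3
  b9: preds {b2,b4,b7}: {b0,b1,b2} ∩ {b0,b1,b2,b3,b4} ∩ {b0,b1,b2,b3,b6,b7} = {b0,b1,b2}; idom=b2

DF derivation:
  b1←b0: walk · to b0
  b1←b4: walk b4→b3→b2→b1 to b0
  b3←b2: walk · to b2
  b3←b6: walk b6→b3 to b2
  b8←b3: walk · to b3
  b8←b5: walk b5→b4 to b3
  b9←b2: walk · to b2
  b9←b4: walk b4→b3 to b2
  b9←b7: walk b7→b6→b3 to b2
  b0 → ∅
  b1 → {b1}
  b2 → {b1}
  b3 → {b1,b3,b9}
  b4 → {b1,b8,b9}
  b5 → {b8}
  b6 → {b3,b9}
  b7 → {b9}
  b8 → ∅
  b9 → ∅

DF(b6) = ["b3", "b9"]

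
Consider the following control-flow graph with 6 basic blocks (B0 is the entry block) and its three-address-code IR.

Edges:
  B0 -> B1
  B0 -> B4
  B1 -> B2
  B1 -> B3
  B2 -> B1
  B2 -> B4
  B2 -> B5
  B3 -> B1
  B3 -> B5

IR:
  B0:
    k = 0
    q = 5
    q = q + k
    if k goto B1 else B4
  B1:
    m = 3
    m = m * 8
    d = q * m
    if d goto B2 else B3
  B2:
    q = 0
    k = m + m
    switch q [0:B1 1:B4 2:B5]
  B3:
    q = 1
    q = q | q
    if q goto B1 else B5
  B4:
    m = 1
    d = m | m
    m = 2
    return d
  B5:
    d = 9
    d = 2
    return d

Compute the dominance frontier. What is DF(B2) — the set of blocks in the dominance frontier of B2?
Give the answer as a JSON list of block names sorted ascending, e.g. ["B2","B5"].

idom tree: B1←B0 B2←B1 B3←B1 B4←B0 B5←B1
Dom at joins:
  B1: preds {B0,B2,B3}: {B0} ∩ {B0,B1,B2} ∩ {B0,B1,B3} = {B0}; idom=B0
  B4: preds {B0,B2}: {B0} ∩ {B0,B1,B2} = {B0}; idom=B0
  B5: preds {B2,B3}: {B0,B1,B2} ∩ {B0,B1,B3} = {B0,B1}; idom=B1

DF walk-up:
  B1←B0: walk · to B0
  B1←B2: walk B2→B1 to B0
  B1←B3: walk B3→B1 to B0
  B4←B0: walk · to B0
  B4←B2: walk B2→B1 to B0
  B5←B2: walk B2 to B1
  B5←B3: walk B3 to B1
  B0 → ∅
  B1 → {B1,B4}
  B2 → {B1,B4,B5}
  B3 → {B1,B5}
  B4 → ∅
  B5 → ∅

DF(B2) = ["B1", "B4", "B5"]

Answer: ["B1", "B4", "B5"]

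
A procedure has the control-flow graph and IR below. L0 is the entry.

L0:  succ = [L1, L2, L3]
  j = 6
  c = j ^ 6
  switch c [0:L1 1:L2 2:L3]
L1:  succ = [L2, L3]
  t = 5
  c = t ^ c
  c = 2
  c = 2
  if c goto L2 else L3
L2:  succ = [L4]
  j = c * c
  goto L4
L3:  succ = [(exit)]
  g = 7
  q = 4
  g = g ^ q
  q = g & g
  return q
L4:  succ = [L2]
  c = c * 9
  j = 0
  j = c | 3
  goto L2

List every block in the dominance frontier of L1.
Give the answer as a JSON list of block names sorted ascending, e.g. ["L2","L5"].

Answer: ["L2", "L3"]

Working:
idom tree: L1←L0 L2←L0 L3←L0 L4←L2
Join-block Dom:
  L2: preds {L0,L1,L4}: {L0} ∩ {L0,L1} ∩ {L0,L2,L4} = {L0}; idom=L0
  L3: preds {L0,L1}: {L0} ∩ {L0,L1} = {L0}; idom=L0

Frontier:
  join L2 pred L0: · stop@L0
  join L2 pred L1: L1 stop@L0
  join L2 pred L4: L4→L2 stop@L0
  join L3 pred L0: · stop@L0
  join L3 pred L1: L1 stop@L0
  DF(L0)=∅
  DF(L1)={L2,L3}
  DF(L2)={L2}
  DF(L3)=∅
  DF(L4)={L2}

DF(L1) = ["L2", "L3"]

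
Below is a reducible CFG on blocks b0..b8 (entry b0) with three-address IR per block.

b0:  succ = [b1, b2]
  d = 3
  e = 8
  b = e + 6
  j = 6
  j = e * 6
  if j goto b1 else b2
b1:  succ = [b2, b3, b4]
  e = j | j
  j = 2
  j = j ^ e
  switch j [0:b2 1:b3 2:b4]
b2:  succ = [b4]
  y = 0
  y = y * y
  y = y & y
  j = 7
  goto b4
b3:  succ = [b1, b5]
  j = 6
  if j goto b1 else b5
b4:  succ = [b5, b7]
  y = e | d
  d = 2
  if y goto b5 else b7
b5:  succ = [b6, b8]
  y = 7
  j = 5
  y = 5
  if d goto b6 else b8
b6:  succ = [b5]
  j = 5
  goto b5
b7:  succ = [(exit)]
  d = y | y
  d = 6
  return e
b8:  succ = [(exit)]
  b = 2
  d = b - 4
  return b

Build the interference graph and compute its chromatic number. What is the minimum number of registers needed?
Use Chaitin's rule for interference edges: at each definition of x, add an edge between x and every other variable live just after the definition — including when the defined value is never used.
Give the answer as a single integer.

def/use:
  b0 def {b,d,e,j} use ∅
  b1 def {e,j} use {j}
  b2 def {j,y} use ∅
  b3 def {j} use ∅
  b4 def {d,y} use {d,e}
  b5 def {j,y} use {d}
  b6 def {j} use ∅
  b7 def {d} use {e,y}
  b8 def {b,d} use ∅

Live sets:
  live b0: ∅→{d,e,j}
  live b1: {d,j}→{d,e}
  live b2: {d,e}→{d,e}
  live b3: {d}→{d,j}
  live b4: {d,e}→{d,e,y}
  live b5: {d}→{d}
  live b6: {d}→{d}
  live b7: {e,y}→∅
  live b8: ∅→∅

Interfere edges:
  b — {d,e}
  d — {b,e,j,y}
  e — {b,d,j,y}
  j — {d,e}
  y — {d,e}

Registers:
  {b,d,e} pairwise interfere (3-clique) ⇒ χ ≥ 3
  3-colouring: c0={d}  c1={e}  c2={b,j,y}
  χ = 3

Answer: 3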